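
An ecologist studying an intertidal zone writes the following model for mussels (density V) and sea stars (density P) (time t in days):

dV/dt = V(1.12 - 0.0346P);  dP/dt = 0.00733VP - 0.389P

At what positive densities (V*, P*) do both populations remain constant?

Set dP/dt = 0 with P > 0: 0.00733V - 0.389 = 0, so V* = 0.389/0.00733 = 53.1.
Set dV/dt = 0 with V > 0: 1.12 - 0.0346P = 0, so P* = 1.12/0.0346 = 32.4.

V* ≈ 53.1, P* ≈ 32.4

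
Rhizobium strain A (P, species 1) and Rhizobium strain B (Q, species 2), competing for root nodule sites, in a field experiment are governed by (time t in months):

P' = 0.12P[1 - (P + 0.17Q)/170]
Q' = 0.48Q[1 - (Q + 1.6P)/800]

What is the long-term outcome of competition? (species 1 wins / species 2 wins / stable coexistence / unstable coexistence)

stable coexistence

Compare the nullcline intercepts: K1/α12 = 170/0.17 = 1000 > K2 = 800; K2/α21 = 800/1.6 = 500 > K1 = 170.
Since both inequalities hold, each species can invade when rare, so the interior equilibrium is stable.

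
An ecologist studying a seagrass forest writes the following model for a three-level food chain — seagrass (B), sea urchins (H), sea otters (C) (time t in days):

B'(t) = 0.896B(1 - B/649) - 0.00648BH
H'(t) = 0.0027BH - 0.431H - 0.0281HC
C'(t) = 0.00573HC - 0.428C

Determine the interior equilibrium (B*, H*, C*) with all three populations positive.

B* ≈ 298, H* ≈ 74.7, C* ≈ 13.3

From dC/dt = 0: 0.00573H* = 0.428, so H* = 74.7.
From dB/dt = 0: 0.896(1 - B*/649) = 0.00648·74.7, giving B* = 649·(1 - 0.54) = 298.
From dH/dt = 0: 0.0027·298 - 0.431 = 0.0281C*, so C* = 0.375/0.0281 = 13.3.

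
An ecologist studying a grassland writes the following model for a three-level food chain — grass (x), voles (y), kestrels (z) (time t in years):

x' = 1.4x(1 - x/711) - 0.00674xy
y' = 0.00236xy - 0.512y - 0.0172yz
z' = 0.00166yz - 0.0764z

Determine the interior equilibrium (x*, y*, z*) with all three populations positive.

From dz/dt = 0: 0.00166y* = 0.0764, so y* = 46.
From dx/dt = 0: 1.4(1 - x*/711) = 0.00674·46, giving x* = 711·(1 - 0.222) = 553.
From dy/dt = 0: 0.00236·553 - 0.512 = 0.0172z*, so z* = 0.794/0.0172 = 46.2.

x* ≈ 553, y* ≈ 46, z* ≈ 46.2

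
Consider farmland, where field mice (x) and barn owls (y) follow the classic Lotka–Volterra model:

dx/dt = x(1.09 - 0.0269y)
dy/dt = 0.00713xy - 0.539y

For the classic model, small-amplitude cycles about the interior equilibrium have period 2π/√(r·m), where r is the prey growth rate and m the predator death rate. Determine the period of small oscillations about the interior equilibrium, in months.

T ≈ 8.2 months

Here r = 1.09 and m = 0.539, so r·m = 0.588.
ω = √0.588 = 0.766 per month, hence T = 2π/ω ≈ 8.2 months.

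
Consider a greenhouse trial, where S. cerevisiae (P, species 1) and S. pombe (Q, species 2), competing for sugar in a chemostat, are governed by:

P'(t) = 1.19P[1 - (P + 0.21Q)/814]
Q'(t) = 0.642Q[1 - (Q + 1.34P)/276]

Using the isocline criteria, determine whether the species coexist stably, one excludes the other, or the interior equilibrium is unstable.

species 1 excludes species 2

Compare the nullcline intercepts: K1/α12 = 814/0.21 = 3880 > K2 = 276; K2/α21 = 276/1.34 = 206 < K1 = 814.
Since the inequalities point opposite ways, species 1 can invade but species 2 cannot.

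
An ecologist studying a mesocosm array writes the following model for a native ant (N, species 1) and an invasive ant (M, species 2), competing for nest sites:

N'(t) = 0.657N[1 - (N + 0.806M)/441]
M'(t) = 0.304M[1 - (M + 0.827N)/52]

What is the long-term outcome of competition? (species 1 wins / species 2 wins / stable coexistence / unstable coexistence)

species 1 excludes species 2

Compare the nullcline intercepts: K1/α12 = 441/0.806 = 547 > K2 = 52; K2/α21 = 52/0.827 = 62.9 < K1 = 441.
Since the inequalities point opposite ways, species 1 can invade but species 2 cannot.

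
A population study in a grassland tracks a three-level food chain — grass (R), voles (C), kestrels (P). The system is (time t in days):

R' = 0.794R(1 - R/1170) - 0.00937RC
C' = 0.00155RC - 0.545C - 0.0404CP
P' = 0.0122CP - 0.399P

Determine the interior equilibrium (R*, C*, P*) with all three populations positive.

R* ≈ 718, C* ≈ 32.7, P* ≈ 14.1

From dP/dt = 0: 0.0122C* = 0.399, so C* = 32.7.
From dR/dt = 0: 0.794(1 - R*/1170) = 0.00937·32.7, giving R* = 1170·(1 - 0.386) = 718.
From dC/dt = 0: 0.00155·718 - 0.545 = 0.0404P*, so P* = 0.569/0.0404 = 14.1.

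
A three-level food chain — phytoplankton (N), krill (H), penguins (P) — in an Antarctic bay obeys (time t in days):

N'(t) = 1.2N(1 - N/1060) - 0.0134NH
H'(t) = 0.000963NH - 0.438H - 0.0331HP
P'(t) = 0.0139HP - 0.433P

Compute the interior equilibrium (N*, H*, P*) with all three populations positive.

N* ≈ 691, H* ≈ 31.2, P* ≈ 6.88

From dP/dt = 0: 0.0139H* = 0.433, so H* = 31.2.
From dN/dt = 0: 1.2(1 - N*/1060) = 0.0134·31.2, giving N* = 1060·(1 - 0.348) = 691.
From dH/dt = 0: 0.000963·691 - 0.438 = 0.0331P*, so P* = 0.228/0.0331 = 6.88.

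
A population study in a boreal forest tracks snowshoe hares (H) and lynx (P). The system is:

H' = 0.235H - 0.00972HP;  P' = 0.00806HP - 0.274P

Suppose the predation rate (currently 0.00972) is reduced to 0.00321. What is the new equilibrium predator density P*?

P* ≈ 73.2

At the interior fixed point, setting dH/dt = 0 with H > 0 fixes P* = (prey growth rate)/(HP coefficient) — independent of the other coefficients.
With the change, P* = 0.235/0.00321 = 73.2; it rises from 24.2.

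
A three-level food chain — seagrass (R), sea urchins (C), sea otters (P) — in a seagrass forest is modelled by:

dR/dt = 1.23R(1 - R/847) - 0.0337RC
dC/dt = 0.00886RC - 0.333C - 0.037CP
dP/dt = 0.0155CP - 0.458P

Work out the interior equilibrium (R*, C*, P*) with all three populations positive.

From dP/dt = 0: 0.0155C* = 0.458, so C* = 29.5.
From dR/dt = 0: 1.23(1 - R*/847) = 0.0337·29.5, giving R* = 847·(1 - 0.81) = 161.
From dC/dt = 0: 0.00886·161 - 0.333 = 0.037P*, so P* = 1.1/0.037 = 29.6.

R* ≈ 161, C* ≈ 29.5, P* ≈ 29.6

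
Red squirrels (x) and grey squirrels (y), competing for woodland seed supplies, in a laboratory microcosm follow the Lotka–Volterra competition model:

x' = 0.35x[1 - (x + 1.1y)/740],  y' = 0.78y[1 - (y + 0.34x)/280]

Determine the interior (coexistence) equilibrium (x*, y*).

x* ≈ 690, y* ≈ 45.4

Setting both brackets to zero gives the nullclines x + 1.1y = 740 and 0.34x + y = 280.
Substituting y = 280 - 0.34x into the first: x(1 - 1.1·0.34) = 740 - 1.1·280.
So x* = 432/0.626 = 690, and then y* = 280 - 0.34·690 = 45.4.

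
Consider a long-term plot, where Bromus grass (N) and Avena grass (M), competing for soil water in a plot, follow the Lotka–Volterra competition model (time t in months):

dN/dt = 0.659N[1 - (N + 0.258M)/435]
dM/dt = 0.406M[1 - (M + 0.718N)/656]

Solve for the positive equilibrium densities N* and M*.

N* ≈ 326, M* ≈ 422

Setting both brackets to zero gives the nullclines N + 0.258M = 435 and 0.718N + M = 656.
Substituting M = 656 - 0.718N into the first: N(1 - 0.258·0.718) = 435 - 0.258·656.
So N* = 266/0.815 = 326, and then M* = 656 - 0.718·326 = 422.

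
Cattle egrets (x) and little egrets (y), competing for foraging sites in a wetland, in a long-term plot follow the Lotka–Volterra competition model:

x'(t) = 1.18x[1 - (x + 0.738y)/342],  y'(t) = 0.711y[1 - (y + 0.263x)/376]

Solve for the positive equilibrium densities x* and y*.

Setting both brackets to zero gives the nullclines x + 0.738y = 342 and 0.263x + y = 376.
Substituting y = 376 - 0.263x into the first: x(1 - 0.738·0.263) = 342 - 0.738·376.
So x* = 64.5/0.806 = 80, and then y* = 376 - 0.263·80 = 355.

x* ≈ 80, y* ≈ 355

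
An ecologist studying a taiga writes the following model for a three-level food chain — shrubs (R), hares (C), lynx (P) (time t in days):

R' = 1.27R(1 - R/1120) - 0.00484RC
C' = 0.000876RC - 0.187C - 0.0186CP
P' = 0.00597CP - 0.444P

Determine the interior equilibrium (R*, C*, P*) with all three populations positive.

From dP/dt = 0: 0.00597C* = 0.444, so C* = 74.4.
From dR/dt = 0: 1.27(1 - R*/1120) = 0.00484·74.4, giving R* = 1120·(1 - 0.283) = 803.
From dC/dt = 0: 0.000876·803 - 0.187 = 0.0186P*, so P* = 0.516/0.0186 = 27.7.

R* ≈ 803, C* ≈ 74.4, P* ≈ 27.7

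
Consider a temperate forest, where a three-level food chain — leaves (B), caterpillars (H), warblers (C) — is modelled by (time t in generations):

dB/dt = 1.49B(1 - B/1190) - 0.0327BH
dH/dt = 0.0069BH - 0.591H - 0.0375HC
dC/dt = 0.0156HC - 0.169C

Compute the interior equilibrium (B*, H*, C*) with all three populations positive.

From dC/dt = 0: 0.0156H* = 0.169, so H* = 10.8.
From dB/dt = 0: 1.49(1 - B*/1190) = 0.0327·10.8, giving B* = 1190·(1 - 0.238) = 907.
From dH/dt = 0: 0.0069·907 - 0.591 = 0.0375C*, so C* = 5.67/0.0375 = 151.

B* ≈ 907, H* ≈ 10.8, C* ≈ 151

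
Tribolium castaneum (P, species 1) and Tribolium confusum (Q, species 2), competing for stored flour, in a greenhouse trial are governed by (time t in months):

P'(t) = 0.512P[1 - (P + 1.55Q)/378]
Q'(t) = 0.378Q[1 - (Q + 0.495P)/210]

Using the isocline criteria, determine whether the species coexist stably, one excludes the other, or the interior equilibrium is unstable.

Compare the nullcline intercepts: K1/α12 = 378/1.55 = 244 > K2 = 210; K2/α21 = 210/0.495 = 424 > K1 = 378.
Since both inequalities hold, each species can invade when rare, so the interior equilibrium is stable.

stable coexistence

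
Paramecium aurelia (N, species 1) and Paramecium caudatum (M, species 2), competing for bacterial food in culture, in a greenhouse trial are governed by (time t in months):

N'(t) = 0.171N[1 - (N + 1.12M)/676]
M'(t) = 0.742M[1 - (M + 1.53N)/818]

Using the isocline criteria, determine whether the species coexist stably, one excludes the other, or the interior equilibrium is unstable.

Compare the nullcline intercepts: K1/α12 = 676/1.12 = 604 < K2 = 818; K2/α21 = 818/1.53 = 535 < K1 = 676.
Since both are reversed, neither can invade when rare; the interior point is a saddle.

unstable coexistence (outcome depends on initial conditions)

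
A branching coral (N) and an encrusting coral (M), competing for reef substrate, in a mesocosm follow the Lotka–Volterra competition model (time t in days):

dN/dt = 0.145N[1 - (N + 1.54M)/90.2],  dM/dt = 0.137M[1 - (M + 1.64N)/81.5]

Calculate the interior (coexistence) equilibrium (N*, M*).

Setting both brackets to zero gives the nullclines N + 1.54M = 90.2 and 1.64N + M = 81.5.
Substituting M = 81.5 - 1.64N into the first: N(1 - 1.54·1.64) = 90.2 - 1.54·81.5.
So N* = -35.3/-1.53 = 23.1, and then M* = 81.5 - 1.64·23.1 = 43.5.

N* ≈ 23.1, M* ≈ 43.5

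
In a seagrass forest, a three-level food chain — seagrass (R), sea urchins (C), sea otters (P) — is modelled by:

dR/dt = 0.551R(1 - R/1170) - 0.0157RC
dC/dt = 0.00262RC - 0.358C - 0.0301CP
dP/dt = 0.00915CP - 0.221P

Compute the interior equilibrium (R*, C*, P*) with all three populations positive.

From dP/dt = 0: 0.00915C* = 0.221, so C* = 24.2.
From dR/dt = 0: 0.551(1 - R*/1170) = 0.0157·24.2, giving R* = 1170·(1 - 0.688) = 365.
From dC/dt = 0: 0.00262·365 - 0.358 = 0.0301P*, so P* = 0.598/0.0301 = 19.9.

R* ≈ 365, C* ≈ 24.2, P* ≈ 19.9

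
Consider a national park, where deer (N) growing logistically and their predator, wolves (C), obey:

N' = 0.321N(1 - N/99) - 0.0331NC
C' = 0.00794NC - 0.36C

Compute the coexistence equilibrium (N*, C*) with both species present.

N* ≈ 45.3, C* ≈ 5.26

From dC/dt = 0 with C > 0: 0.00794N* = 0.36, so N* = 45.3.
Substitute into dN/dt = 0: 0.321(1 - 45.3/99) = 0.0331C*.
The bracket is 0.542, giving C* = 0.174/0.0331 = 5.26.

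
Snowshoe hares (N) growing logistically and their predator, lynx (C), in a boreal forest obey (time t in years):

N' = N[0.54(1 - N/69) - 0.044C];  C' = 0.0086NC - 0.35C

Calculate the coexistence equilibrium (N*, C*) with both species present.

From dC/dt = 0 with C > 0: 0.0086N* = 0.35, so N* = 40.7.
Substitute into dN/dt = 0: 0.54(1 - 40.7/69) = 0.044C*.
The bracket is 0.41, giving C* = 0.221/0.044 = 5.03.

N* ≈ 40.7, C* ≈ 5.03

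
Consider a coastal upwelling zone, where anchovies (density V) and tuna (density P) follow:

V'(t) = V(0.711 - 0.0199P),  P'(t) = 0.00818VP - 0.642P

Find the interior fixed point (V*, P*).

V* ≈ 78.5, P* ≈ 35.7

Set dP/dt = 0 with P > 0: 0.00818V - 0.642 = 0, so V* = 0.642/0.00818 = 78.5.
Set dV/dt = 0 with V > 0: 0.711 - 0.0199P = 0, so P* = 0.711/0.0199 = 35.7.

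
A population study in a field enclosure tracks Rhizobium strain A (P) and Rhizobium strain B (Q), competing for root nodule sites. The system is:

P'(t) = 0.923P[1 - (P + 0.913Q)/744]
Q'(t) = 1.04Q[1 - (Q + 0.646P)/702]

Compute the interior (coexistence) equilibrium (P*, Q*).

Setting both brackets to zero gives the nullclines P + 0.913Q = 744 and 0.646P + Q = 702.
Substituting Q = 702 - 0.646P into the first: P(1 - 0.913·0.646) = 744 - 0.913·702.
So P* = 103/0.41 = 251, and then Q* = 702 - 0.646·251 = 540.

P* ≈ 251, Q* ≈ 540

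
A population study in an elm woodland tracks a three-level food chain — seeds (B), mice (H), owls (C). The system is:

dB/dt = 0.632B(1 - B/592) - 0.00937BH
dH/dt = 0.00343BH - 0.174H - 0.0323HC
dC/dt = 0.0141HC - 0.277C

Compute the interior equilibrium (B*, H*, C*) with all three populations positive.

B* ≈ 420, H* ≈ 19.6, C* ≈ 39.2

From dC/dt = 0: 0.0141H* = 0.277, so H* = 19.6.
From dB/dt = 0: 0.632(1 - B*/592) = 0.00937·19.6, giving B* = 592·(1 - 0.291) = 420.
From dH/dt = 0: 0.00343·420 - 0.174 = 0.0323C*, so C* = 1.27/0.0323 = 39.2.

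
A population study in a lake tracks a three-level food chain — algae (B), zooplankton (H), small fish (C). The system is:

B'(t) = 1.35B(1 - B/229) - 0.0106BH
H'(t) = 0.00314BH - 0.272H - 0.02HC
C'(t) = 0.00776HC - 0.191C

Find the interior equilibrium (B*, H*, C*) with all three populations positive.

B* ≈ 185, H* ≈ 24.6, C* ≈ 15.4

From dC/dt = 0: 0.00776H* = 0.191, so H* = 24.6.
From dB/dt = 0: 1.35(1 - B*/229) = 0.0106·24.6, giving B* = 229·(1 - 0.193) = 185.
From dH/dt = 0: 0.00314·185 - 0.272 = 0.02C*, so C* = 0.308/0.02 = 15.4.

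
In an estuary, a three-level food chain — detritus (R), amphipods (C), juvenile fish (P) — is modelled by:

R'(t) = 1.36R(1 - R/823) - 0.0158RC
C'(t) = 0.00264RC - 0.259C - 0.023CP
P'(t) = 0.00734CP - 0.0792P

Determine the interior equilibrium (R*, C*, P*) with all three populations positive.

From dP/dt = 0: 0.00734C* = 0.0792, so C* = 10.8.
From dR/dt = 0: 1.36(1 - R*/823) = 0.0158·10.8, giving R* = 823·(1 - 0.125) = 720.
From dC/dt = 0: 0.00264·720 - 0.259 = 0.023P*, so P* = 1.64/0.023 = 71.4.

R* ≈ 720, C* ≈ 10.8, P* ≈ 71.4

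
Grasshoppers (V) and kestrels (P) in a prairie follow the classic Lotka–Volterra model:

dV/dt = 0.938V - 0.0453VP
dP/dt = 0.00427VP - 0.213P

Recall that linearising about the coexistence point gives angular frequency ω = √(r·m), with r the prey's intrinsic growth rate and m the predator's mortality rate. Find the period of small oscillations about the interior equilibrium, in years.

Here r = 0.938 and m = 0.213, so r·m = 0.2.
ω = √0.2 = 0.447 per year, hence T = 2π/ω ≈ 14.1 years.

T ≈ 14.1 years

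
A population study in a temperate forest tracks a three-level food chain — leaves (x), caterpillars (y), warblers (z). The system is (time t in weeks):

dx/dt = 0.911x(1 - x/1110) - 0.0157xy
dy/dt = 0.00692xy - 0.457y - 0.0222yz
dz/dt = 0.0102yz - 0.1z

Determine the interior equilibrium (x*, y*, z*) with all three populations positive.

From dz/dt = 0: 0.0102y* = 0.1, so y* = 9.8.
From dx/dt = 0: 0.911(1 - x*/1110) = 0.0157·9.8, giving x* = 1110·(1 - 0.169) = 922.
From dy/dt = 0: 0.00692·922 - 0.457 = 0.0222z*, so z* = 5.93/0.0222 = 267.

x* ≈ 922, y* ≈ 9.8, z* ≈ 267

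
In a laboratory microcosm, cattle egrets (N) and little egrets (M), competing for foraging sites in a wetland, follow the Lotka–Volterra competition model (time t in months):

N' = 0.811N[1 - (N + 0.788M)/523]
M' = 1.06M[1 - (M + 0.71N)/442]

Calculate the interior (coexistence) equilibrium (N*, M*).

N* ≈ 397, M* ≈ 160

Setting both brackets to zero gives the nullclines N + 0.788M = 523 and 0.71N + M = 442.
Substituting M = 442 - 0.71N into the first: N(1 - 0.788·0.71) = 523 - 0.788·442.
So N* = 175/0.441 = 397, and then M* = 442 - 0.71·397 = 160.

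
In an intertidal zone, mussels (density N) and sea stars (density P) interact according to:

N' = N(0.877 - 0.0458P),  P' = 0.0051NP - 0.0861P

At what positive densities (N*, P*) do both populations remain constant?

Set dP/dt = 0 with P > 0: 0.0051N - 0.0861 = 0, so N* = 0.0861/0.0051 = 16.9.
Set dN/dt = 0 with N > 0: 0.877 - 0.0458P = 0, so P* = 0.877/0.0458 = 19.1.

N* ≈ 16.9, P* ≈ 19.1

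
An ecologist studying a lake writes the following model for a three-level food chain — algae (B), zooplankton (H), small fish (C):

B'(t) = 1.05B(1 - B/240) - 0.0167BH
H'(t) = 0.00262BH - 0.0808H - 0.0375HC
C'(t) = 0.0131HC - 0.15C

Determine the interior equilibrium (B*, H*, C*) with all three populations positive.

B* ≈ 196, H* ≈ 11.5, C* ≈ 11.6

From dC/dt = 0: 0.0131H* = 0.15, so H* = 11.5.
From dB/dt = 0: 1.05(1 - B*/240) = 0.0167·11.5, giving B* = 240·(1 - 0.182) = 196.
From dH/dt = 0: 0.00262·196 - 0.0808 = 0.0375C*, so C* = 0.433/0.0375 = 11.6.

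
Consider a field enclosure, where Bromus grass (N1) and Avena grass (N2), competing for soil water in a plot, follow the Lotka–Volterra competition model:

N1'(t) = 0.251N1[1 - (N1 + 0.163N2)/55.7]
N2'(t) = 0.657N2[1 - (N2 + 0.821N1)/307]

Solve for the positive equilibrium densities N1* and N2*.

N1* ≈ 6.53, N2* ≈ 302

Setting both brackets to zero gives the nullclines N1 + 0.163N2 = 55.7 and 0.821N1 + N2 = 307.
Substituting N2 = 307 - 0.821N1 into the first: N1(1 - 0.163·0.821) = 55.7 - 0.163·307.
So N1* = 5.66/0.866 = 6.53, and then N2* = 307 - 0.821·6.53 = 302.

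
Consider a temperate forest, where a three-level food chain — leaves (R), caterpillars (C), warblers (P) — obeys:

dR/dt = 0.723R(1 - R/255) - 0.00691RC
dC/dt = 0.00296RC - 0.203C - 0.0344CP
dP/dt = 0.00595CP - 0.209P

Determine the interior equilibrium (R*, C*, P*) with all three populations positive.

R* ≈ 169, C* ≈ 35.1, P* ≈ 8.67

From dP/dt = 0: 0.00595C* = 0.209, so C* = 35.1.
From dR/dt = 0: 0.723(1 - R*/255) = 0.00691·35.1, giving R* = 255·(1 - 0.336) = 169.
From dC/dt = 0: 0.00296·169 - 0.203 = 0.0344P*, so P* = 0.298/0.0344 = 8.67.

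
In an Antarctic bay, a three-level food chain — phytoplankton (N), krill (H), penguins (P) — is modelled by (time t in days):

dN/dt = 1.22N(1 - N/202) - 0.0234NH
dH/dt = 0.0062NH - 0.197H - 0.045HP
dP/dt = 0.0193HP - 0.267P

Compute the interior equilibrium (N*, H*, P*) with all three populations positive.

From dP/dt = 0: 0.0193H* = 0.267, so H* = 13.8.
From dN/dt = 0: 1.22(1 - N*/202) = 0.0234·13.8, giving N* = 202·(1 - 0.265) = 148.
From dH/dt = 0: 0.0062·148 - 0.197 = 0.045P*, so P* = 0.723/0.045 = 16.1.

N* ≈ 148, H* ≈ 13.8, P* ≈ 16.1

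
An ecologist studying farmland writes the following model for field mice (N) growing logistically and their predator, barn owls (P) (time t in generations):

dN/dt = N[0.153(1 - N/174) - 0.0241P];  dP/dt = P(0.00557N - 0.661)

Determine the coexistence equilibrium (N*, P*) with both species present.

N* ≈ 119, P* ≈ 2.02

From dP/dt = 0 with P > 0: 0.00557N* = 0.661, so N* = 119.
Substitute into dN/dt = 0: 0.153(1 - 119/174) = 0.0241P*.
The bracket is 0.318, giving P* = 0.0487/0.0241 = 2.02.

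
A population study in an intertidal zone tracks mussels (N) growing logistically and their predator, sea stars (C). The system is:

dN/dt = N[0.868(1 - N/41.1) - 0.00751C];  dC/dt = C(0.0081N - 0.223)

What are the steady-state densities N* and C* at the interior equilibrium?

N* ≈ 27.5, C* ≈ 38.2

From dC/dt = 0 with C > 0: 0.0081N* = 0.223, so N* = 27.5.
Substitute into dN/dt = 0: 0.868(1 - 27.5/41.1) = 0.00751C*.
The bracket is 0.33, giving C* = 0.287/0.00751 = 38.2.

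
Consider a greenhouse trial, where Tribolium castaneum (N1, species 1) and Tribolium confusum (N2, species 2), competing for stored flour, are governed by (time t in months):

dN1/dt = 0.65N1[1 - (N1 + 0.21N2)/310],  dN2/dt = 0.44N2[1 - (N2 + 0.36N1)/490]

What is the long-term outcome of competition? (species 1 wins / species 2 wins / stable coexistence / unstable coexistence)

stable coexistence

Compare the nullcline intercepts: K1/α12 = 310/0.21 = 1480 > K2 = 490; K2/α21 = 490/0.36 = 1360 > K1 = 310.
Since both inequalities hold, each species can invade when rare, so the interior equilibrium is stable.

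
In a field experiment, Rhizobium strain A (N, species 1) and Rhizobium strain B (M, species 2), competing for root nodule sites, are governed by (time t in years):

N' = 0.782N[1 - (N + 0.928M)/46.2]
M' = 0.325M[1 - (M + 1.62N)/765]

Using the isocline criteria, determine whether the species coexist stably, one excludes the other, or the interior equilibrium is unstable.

Compare the nullcline intercepts: K1/α12 = 46.2/0.928 = 49.8 < K2 = 765; K2/α21 = 765/1.62 = 472 > K1 = 46.2.
Since the inequalities point opposite ways, species 2 can invade but species 1 cannot.

species 2 excludes species 1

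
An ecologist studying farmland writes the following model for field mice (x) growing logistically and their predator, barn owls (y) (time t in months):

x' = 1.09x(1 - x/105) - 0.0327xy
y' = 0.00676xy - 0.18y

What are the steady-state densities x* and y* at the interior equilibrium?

From dy/dt = 0 with y > 0: 0.00676x* = 0.18, so x* = 26.6.
Substitute into dx/dt = 0: 1.09(1 - 26.6/105) = 0.0327y*.
The bracket is 0.746, giving y* = 0.814/0.0327 = 24.9.

x* ≈ 26.6, y* ≈ 24.9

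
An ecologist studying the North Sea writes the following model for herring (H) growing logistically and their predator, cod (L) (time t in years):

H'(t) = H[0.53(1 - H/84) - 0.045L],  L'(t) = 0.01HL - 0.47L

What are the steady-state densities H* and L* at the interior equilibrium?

From dL/dt = 0 with L > 0: 0.01H* = 0.47, so H* = 47.
Substitute into dH/dt = 0: 0.53(1 - 47/84) = 0.045L*.
The bracket is 0.44, giving L* = 0.233/0.045 = 5.19.

H* ≈ 47, L* ≈ 5.19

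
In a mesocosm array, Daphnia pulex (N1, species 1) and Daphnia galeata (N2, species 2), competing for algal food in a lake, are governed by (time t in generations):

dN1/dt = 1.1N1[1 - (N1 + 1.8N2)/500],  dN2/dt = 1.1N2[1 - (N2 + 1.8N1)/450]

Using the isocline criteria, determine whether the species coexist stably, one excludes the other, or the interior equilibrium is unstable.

unstable coexistence (outcome depends on initial conditions)

Compare the nullcline intercepts: K1/α12 = 500/1.8 = 278 < K2 = 450; K2/α21 = 450/1.8 = 250 < K1 = 500.
Since both are reversed, neither can invade when rare; the interior point is a saddle.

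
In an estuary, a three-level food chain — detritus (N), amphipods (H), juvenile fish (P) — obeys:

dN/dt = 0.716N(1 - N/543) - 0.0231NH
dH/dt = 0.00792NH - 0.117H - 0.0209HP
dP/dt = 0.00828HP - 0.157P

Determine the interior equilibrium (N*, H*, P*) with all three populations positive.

N* ≈ 211, H* ≈ 19, P* ≈ 74.3

From dP/dt = 0: 0.00828H* = 0.157, so H* = 19.
From dN/dt = 0: 0.716(1 - N*/543) = 0.0231·19, giving N* = 543·(1 - 0.612) = 211.
From dH/dt = 0: 0.00792·211 - 0.117 = 0.0209P*, so P* = 1.55/0.0209 = 74.3.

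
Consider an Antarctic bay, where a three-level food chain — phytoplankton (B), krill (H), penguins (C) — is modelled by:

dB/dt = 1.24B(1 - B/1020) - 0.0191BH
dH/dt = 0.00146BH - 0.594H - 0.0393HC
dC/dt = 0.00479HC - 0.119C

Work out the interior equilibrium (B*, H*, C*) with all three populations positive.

B* ≈ 630, H* ≈ 24.8, C* ≈ 8.28

From dC/dt = 0: 0.00479H* = 0.119, so H* = 24.8.
From dB/dt = 0: 1.24(1 - B*/1020) = 0.0191·24.8, giving B* = 1020·(1 - 0.383) = 630.
From dH/dt = 0: 0.00146·630 - 0.594 = 0.0393C*, so C* = 0.325/0.0393 = 8.28.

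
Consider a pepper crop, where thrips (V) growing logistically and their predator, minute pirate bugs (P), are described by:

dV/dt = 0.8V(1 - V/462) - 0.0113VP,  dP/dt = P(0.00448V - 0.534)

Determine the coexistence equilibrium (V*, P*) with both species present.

V* ≈ 119, P* ≈ 52.5

From dP/dt = 0 with P > 0: 0.00448V* = 0.534, so V* = 119.
Substitute into dV/dt = 0: 0.8(1 - 119/462) = 0.0113P*.
The bracket is 0.742, giving P* = 0.594/0.0113 = 52.5.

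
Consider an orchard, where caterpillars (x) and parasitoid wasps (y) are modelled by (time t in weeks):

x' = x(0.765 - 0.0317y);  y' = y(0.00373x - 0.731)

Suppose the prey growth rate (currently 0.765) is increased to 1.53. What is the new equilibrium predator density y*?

y* ≈ 48.3

At the interior fixed point, setting dx/dt = 0 with x > 0 fixes y* = (prey growth rate)/(xy coefficient) — independent of the other coefficients.
With the change, y* = 1.53/0.0317 = 48.3; it rises from 24.1.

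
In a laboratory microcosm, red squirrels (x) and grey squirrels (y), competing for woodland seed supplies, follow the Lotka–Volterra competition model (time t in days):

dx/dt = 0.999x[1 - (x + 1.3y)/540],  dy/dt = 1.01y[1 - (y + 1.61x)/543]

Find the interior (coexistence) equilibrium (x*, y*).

Setting both brackets to zero gives the nullclines x + 1.3y = 540 and 1.61x + y = 543.
Substituting y = 543 - 1.61x into the first: x(1 - 1.3·1.61) = 540 - 1.3·543.
So x* = -166/-1.09 = 152, and then y* = 543 - 1.61·152 = 299.

x* ≈ 152, y* ≈ 299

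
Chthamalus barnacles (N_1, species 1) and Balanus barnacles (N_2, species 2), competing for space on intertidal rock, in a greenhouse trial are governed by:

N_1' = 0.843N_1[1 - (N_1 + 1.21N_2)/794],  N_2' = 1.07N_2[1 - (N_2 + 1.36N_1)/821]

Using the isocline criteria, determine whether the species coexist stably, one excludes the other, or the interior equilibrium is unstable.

Compare the nullcline intercepts: K1/α12 = 794/1.21 = 656 < K2 = 821; K2/α21 = 821/1.36 = 604 < K1 = 794.
Since both are reversed, neither can invade when rare; the interior point is a saddle.

unstable coexistence (outcome depends on initial conditions)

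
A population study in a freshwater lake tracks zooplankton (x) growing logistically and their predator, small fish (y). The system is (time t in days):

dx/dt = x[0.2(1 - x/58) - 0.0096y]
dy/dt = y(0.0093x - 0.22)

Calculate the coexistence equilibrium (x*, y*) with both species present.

x* ≈ 23.7, y* ≈ 12.3

From dy/dt = 0 with y > 0: 0.0093x* = 0.22, so x* = 23.7.
Substitute into dx/dt = 0: 0.2(1 - 23.7/58) = 0.0096y*.
The bracket is 0.592, giving y* = 0.118/0.0096 = 12.3.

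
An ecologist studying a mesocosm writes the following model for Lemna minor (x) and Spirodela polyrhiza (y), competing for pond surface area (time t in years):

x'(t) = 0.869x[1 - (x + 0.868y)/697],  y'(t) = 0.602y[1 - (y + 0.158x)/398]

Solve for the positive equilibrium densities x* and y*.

Setting both brackets to zero gives the nullclines x + 0.868y = 697 and 0.158x + y = 398.
Substituting y = 398 - 0.158x into the first: x(1 - 0.868·0.158) = 697 - 0.868·398.
So x* = 352/0.863 = 407, and then y* = 398 - 0.158·407 = 334.

x* ≈ 407, y* ≈ 334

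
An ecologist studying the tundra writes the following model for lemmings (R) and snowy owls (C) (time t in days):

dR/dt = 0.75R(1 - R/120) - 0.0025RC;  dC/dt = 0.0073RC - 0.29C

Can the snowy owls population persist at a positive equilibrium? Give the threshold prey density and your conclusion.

The predator equation gives dC/dt > 0 only when R > 0.29/0.0073 = 39.7.
Without the predator, R → K = 120. Since 120 > 39.7, the predator can invade and persist.

Threshold R = 39.7; K > 39.7, so yes, the predator persists.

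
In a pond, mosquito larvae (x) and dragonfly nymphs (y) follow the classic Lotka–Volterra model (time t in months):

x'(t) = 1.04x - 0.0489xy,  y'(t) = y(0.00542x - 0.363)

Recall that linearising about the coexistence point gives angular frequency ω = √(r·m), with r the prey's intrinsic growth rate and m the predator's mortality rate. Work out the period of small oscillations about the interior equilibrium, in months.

Here r = 1.04 and m = 0.363, so r·m = 0.378.
ω = √0.378 = 0.614 per month, hence T = 2π/ω ≈ 10.2 months.

T ≈ 10.2 months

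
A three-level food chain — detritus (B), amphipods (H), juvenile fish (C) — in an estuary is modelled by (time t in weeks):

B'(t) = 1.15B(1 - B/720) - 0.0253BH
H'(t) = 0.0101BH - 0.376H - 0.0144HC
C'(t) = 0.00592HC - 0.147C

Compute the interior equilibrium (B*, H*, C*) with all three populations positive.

From dC/dt = 0: 0.00592H* = 0.147, so H* = 24.8.
From dB/dt = 0: 1.15(1 - B*/720) = 0.0253·24.8, giving B* = 720·(1 - 0.546) = 327.
From dH/dt = 0: 0.0101·327 - 0.376 = 0.0144C*, so C* = 2.92/0.0144 = 203.

B* ≈ 327, H* ≈ 24.8, C* ≈ 203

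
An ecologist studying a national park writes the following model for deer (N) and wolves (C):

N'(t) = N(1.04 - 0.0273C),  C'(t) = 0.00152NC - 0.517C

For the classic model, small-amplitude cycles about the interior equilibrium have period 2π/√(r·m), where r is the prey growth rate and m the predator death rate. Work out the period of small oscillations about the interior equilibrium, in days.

T ≈ 8.57 days

Here r = 1.04 and m = 0.517, so r·m = 0.538.
ω = √0.538 = 0.733 per day, hence T = 2π/ω ≈ 8.57 days.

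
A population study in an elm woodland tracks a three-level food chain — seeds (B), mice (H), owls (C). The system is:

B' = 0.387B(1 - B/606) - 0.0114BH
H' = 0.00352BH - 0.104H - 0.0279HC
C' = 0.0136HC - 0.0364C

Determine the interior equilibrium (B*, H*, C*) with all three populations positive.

From dC/dt = 0: 0.0136H* = 0.0364, so H* = 2.68.
From dB/dt = 0: 0.387(1 - B*/606) = 0.0114·2.68, giving B* = 606·(1 - 0.0788) = 558.
From dH/dt = 0: 0.00352·558 - 0.104 = 0.0279C*, so C* = 1.86/0.0279 = 66.7.

B* ≈ 558, H* ≈ 2.68, C* ≈ 66.7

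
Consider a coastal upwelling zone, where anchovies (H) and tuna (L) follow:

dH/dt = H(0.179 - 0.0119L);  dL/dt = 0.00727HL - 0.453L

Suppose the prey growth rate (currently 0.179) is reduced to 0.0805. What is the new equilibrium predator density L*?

At the interior fixed point, setting dH/dt = 0 with H > 0 fixes L* = (prey growth rate)/(HL coefficient) — independent of the other coefficients.
With the change, L* = 0.0805/0.0119 = 6.76; it falls from 15.

L* ≈ 6.76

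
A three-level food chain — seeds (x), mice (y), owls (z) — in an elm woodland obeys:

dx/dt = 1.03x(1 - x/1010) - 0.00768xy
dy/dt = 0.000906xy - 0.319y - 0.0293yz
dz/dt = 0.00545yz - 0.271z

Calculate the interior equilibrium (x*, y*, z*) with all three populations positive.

x* ≈ 636, y* ≈ 49.7, z* ≈ 8.76

From dz/dt = 0: 0.00545y* = 0.271, so y* = 49.7.
From dx/dt = 0: 1.03(1 - x*/1010) = 0.00768·49.7, giving x* = 1010·(1 - 0.371) = 636.
From dy/dt = 0: 0.000906·636 - 0.319 = 0.0293z*, so z* = 0.257/0.0293 = 8.76.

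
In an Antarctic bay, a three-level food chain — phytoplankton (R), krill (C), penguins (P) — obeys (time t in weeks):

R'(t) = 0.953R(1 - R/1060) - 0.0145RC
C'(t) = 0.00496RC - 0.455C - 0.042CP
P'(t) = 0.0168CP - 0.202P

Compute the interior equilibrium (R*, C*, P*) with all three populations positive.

From dP/dt = 0: 0.0168C* = 0.202, so C* = 12.
From dR/dt = 0: 0.953(1 - R*/1060) = 0.0145·12, giving R* = 1060·(1 - 0.183) = 866.
From dC/dt = 0: 0.00496·866 - 0.455 = 0.042P*, so P* = 3.84/0.042 = 91.4.

R* ≈ 866, C* ≈ 12, P* ≈ 91.4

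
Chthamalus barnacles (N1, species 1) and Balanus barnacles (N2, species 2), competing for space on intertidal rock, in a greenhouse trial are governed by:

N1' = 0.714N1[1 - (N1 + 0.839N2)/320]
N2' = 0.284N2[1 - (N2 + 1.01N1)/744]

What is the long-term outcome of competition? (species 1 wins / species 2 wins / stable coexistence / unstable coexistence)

species 2 excludes species 1

Compare the nullcline intercepts: K1/α12 = 320/0.839 = 381 < K2 = 744; K2/α21 = 744/1.01 = 737 > K1 = 320.
Since the inequalities point opposite ways, species 2 can invade but species 1 cannot.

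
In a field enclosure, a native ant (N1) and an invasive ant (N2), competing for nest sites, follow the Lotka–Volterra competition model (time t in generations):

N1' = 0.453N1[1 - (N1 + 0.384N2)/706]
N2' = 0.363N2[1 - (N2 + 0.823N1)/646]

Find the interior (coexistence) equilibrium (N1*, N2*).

Setting both brackets to zero gives the nullclines N1 + 0.384N2 = 706 and 0.823N1 + N2 = 646.
Substituting N2 = 646 - 0.823N1 into the first: N1(1 - 0.384·0.823) = 706 - 0.384·646.
So N1* = 458/0.684 = 670, and then N2* = 646 - 0.823·670 = 95.

N1* ≈ 670, N2* ≈ 95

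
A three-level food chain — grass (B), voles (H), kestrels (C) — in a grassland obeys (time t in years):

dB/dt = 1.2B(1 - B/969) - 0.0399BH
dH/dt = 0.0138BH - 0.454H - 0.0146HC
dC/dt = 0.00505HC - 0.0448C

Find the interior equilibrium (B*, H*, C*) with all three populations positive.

From dC/dt = 0: 0.00505H* = 0.0448, so H* = 8.87.
From dB/dt = 0: 1.2(1 - B*/969) = 0.0399·8.87, giving B* = 969·(1 - 0.295) = 683.
From dH/dt = 0: 0.0138·683 - 0.454 = 0.0146C*, so C* = 8.97/0.0146 = 615.

B* ≈ 683, H* ≈ 8.87, C* ≈ 615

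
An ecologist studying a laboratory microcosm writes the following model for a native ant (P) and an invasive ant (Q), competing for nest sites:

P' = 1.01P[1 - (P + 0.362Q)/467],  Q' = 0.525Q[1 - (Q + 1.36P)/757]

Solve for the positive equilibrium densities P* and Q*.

P* ≈ 380, Q* ≈ 240

Setting both brackets to zero gives the nullclines P + 0.362Q = 467 and 1.36P + Q = 757.
Substituting Q = 757 - 1.36P into the first: P(1 - 0.362·1.36) = 467 - 0.362·757.
So P* = 193/0.508 = 380, and then Q* = 757 - 1.36·380 = 240.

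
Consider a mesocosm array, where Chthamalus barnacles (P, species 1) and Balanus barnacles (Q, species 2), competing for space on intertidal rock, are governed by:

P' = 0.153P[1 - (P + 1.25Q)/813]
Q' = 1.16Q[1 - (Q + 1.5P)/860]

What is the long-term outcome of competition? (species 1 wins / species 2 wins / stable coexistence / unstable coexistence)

Compare the nullcline intercepts: K1/α12 = 813/1.25 = 650 < K2 = 860; K2/α21 = 860/1.5 = 573 < K1 = 813.
Since both are reversed, neither can invade when rare; the interior point is a saddle.

unstable coexistence (outcome depends on initial conditions)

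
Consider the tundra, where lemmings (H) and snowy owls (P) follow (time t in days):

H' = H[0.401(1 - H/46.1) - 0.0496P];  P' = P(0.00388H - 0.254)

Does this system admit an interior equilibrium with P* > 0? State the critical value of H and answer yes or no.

The predator equation gives dP/dt > 0 only when H > 0.254/0.00388 = 65.5.
Without the predator, H → K = 46.1. Since 46.1 < 65.5, the predator cannot invade.

Threshold H = 65.5; K < 65.5, so no, the predator goes extinct.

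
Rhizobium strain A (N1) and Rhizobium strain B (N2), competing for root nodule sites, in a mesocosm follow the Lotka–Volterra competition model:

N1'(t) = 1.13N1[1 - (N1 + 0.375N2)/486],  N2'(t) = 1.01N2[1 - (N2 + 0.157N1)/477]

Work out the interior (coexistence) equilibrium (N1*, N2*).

Setting both brackets to zero gives the nullclines N1 + 0.375N2 = 486 and 0.157N1 + N2 = 477.
Substituting N2 = 477 - 0.157N1 into the first: N1(1 - 0.375·0.157) = 486 - 0.375·477.
So N1* = 307/0.941 = 326, and then N2* = 477 - 0.157·326 = 426.

N1* ≈ 326, N2* ≈ 426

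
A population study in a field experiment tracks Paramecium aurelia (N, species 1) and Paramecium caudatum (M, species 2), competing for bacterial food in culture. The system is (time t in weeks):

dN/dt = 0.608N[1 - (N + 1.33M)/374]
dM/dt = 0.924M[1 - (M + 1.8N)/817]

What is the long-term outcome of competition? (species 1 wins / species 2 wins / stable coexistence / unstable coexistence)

Compare the nullcline intercepts: K1/α12 = 374/1.33 = 281 < K2 = 817; K2/α21 = 817/1.8 = 454 > K1 = 374.
Since the inequalities point opposite ways, species 2 can invade but species 1 cannot.

species 2 excludes species 1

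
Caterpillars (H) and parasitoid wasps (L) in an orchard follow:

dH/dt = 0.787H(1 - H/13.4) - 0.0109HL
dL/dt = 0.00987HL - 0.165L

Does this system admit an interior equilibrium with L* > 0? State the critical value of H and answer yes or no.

The predator equation gives dL/dt > 0 only when H > 0.165/0.00987 = 16.7.
Without the predator, H → K = 13.4. Since 13.4 < 16.7, the predator cannot invade.

Threshold H = 16.7; K < 16.7, so no, the predator goes extinct.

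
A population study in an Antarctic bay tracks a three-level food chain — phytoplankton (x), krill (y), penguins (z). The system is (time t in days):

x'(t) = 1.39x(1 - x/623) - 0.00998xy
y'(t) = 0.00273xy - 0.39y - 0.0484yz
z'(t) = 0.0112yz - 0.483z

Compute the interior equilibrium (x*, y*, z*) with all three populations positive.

From dz/dt = 0: 0.0112y* = 0.483, so y* = 43.1.
From dx/dt = 0: 1.39(1 - x*/623) = 0.00998·43.1, giving x* = 623·(1 - 0.31) = 430.
From dy/dt = 0: 0.00273·430 - 0.39 = 0.0484z*, so z* = 0.784/0.0484 = 16.2.

x* ≈ 430, y* ≈ 43.1, z* ≈ 16.2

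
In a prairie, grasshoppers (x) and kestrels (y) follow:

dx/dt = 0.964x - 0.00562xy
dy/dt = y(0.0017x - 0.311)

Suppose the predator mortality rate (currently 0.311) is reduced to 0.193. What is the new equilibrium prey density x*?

At the interior fixed point, setting dy/dt = 0 with y > 0 fixes x* = (predator death rate)/(xy coefficient) — independent of the other coefficients.
With the change, x* = 0.193/0.0017 = 114; it falls from 183.

x* ≈ 114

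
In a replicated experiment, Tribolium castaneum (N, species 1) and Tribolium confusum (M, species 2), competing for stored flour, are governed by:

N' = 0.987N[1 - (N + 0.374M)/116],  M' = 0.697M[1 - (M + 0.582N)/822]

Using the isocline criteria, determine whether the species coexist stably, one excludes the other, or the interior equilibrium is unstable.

Compare the nullcline intercepts: K1/α12 = 116/0.374 = 310 < K2 = 822; K2/α21 = 822/0.582 = 1410 > K1 = 116.
Since the inequalities point opposite ways, species 2 can invade but species 1 cannot.

species 2 excludes species 1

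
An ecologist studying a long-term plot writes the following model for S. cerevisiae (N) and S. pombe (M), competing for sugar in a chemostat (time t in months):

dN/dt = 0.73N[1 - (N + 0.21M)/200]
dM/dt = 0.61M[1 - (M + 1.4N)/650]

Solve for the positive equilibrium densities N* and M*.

N* ≈ 89.9, M* ≈ 524

Setting both brackets to zero gives the nullclines N + 0.21M = 200 and 1.4N + M = 650.
Substituting M = 650 - 1.4N into the first: N(1 - 0.21·1.4) = 200 - 0.21·650.
So N* = 63.5/0.706 = 89.9, and then M* = 650 - 1.4·89.9 = 524.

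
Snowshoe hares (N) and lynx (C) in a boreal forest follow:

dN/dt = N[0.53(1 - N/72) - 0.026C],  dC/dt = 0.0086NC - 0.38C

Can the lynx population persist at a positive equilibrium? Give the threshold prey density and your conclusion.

The predator equation gives dC/dt > 0 only when N > 0.38/0.0086 = 44.2.
Without the predator, N → K = 72. Since 72 > 44.2, the predator can invade and persist.

Threshold N = 44.2; K > 44.2, so yes, the predator persists.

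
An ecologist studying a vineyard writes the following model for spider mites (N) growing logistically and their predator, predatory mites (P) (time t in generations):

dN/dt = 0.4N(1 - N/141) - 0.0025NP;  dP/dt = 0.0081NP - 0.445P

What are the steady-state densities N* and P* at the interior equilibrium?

From dP/dt = 0 with P > 0: 0.0081N* = 0.445, so N* = 54.9.
Substitute into dN/dt = 0: 0.4(1 - 54.9/141) = 0.0025P*.
The bracket is 0.61, giving P* = 0.244/0.0025 = 97.7.

N* ≈ 54.9, P* ≈ 97.7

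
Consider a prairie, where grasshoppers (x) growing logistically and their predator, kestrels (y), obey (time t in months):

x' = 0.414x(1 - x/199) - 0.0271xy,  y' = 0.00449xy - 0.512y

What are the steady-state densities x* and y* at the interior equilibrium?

x* ≈ 114, y* ≈ 6.52

From dy/dt = 0 with y > 0: 0.00449x* = 0.512, so x* = 114.
Substitute into dx/dt = 0: 0.414(1 - 114/199) = 0.0271y*.
The bracket is 0.427, giving y* = 0.177/0.0271 = 6.52.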